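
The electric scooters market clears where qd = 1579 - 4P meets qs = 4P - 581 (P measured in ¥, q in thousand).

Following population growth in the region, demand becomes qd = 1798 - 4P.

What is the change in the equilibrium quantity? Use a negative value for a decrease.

+109.5

Original equilibrium: 1579 - 4P = 4P - 581 gives 2160 = 8P, so P = 270 and q = 499.
The new curves are qd = 1798 - 4P (demand) and qs = 4P - 581 (supply).
Equate the new curves: 1798 - 4P = 4P - 581, giving 2379 = 8P, P = 297.375, q = 608.5.
Δq = 608.5 − 499 = +109.5.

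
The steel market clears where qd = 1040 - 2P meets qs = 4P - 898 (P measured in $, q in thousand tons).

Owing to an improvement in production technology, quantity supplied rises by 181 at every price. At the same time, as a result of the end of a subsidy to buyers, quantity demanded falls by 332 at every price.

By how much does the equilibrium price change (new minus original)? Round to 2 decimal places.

-85.50

Original equilibrium: 1040 - 2P = 4P - 898 gives 1938 = 6P, so P = 323 and q = 394.
The new curves are qd = 708 - 2P (demand) and qs = 4P - 717 (supply).
Equate the new curves: 708 - 2P = 4P - 717, giving 1425 = 6P, P = 237.5, q = 233.
ΔP = 237.5 − 323 = -85.50.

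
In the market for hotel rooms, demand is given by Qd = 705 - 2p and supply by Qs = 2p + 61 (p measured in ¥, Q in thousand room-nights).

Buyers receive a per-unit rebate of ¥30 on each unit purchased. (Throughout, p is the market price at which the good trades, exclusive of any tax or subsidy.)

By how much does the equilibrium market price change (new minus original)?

+15

Original equilibrium: 705 - 2p = 2p + 61 gives 644 = 4p, so p = 161 and Q = 383.
Since buyers' out-of-pocket price is the market price minus the rebate, the effective demand curve becomes Qd = 765 - 2p.
New equilibrium: 765 - 2p = 2p + 61 ⇒ 704 = 4p ⇒ p = 176, Q = 413.
Δp = 176 − 161 = +15.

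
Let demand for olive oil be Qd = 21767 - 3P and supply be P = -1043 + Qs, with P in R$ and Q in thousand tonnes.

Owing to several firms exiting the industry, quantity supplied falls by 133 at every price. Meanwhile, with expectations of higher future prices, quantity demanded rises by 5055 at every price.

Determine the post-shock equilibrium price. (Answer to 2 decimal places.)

Before the shock: 21767 - 3P = P + 1043 ⇒ 20724 = 4P ⇒ P = 5181, Q = 6224.
With the change applied: demand Qd = 26822 - 3P, supply Qs = P + 910.
Setting them equal: 26822 - 3P = P + 910 → 25912 = 4P, so P = 6478 and Q = 7388.

6478.00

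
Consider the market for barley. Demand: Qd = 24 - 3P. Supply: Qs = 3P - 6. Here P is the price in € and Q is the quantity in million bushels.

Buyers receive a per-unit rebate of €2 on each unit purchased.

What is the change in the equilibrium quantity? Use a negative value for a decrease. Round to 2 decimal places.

Before the shock: 24 - 3P = 3P - 6 ⇒ 30 = 6P ⇒ P = 5, Q = 9.
Since buyers' out-of-pocket price is the market price minus the rebate, the effective demand curve becomes Qd = 30 - 3P.
Setting them equal: 30 - 3P = 3P - 6 → 36 = 6P, so P = 6 and Q = 12.
ΔQ = 12 − 9 = +3.00.

+3.00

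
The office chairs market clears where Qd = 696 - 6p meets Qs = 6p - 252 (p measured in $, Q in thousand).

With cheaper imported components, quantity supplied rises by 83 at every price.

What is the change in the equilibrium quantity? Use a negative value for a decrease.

+41.5

Solve the original market: 696 - 6p = 6p - 252, hence p = 79 and Q = 222.
The shock moves the curves to Qd = 696 - 6p and Qs = 6p - 169.
Setting them equal: 696 - 6p = 6p - 169 → 865 = 12p, so p = 865/12 ≈ 72.0833 and Q = 263.5.
ΔQ = 263.5 − 222 = +41.5.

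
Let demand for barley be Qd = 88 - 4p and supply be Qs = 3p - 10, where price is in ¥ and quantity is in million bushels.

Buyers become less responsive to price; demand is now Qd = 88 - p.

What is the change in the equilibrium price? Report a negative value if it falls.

+10.5

Before the shock: 88 - 4p = 3p - 10 ⇒ 98 = 7p ⇒ p = 14, Q = 32.
The new curves are Qd = 88 - p (demand) and Qs = 3p - 10 (supply).
Equate the new curves: 88 - p = 3p - 10, giving 98 = 4p, p = 24.5, Q = 63.5.
Δp = 24.5 − 14 = +10.5.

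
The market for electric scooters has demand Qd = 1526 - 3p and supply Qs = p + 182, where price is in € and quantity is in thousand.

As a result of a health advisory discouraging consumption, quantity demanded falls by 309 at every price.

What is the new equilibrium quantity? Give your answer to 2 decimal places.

Initially, 1526 - 3p = p + 182, so 1344 = 4p and p = 336, Q = 518.
After the shift, demand is Qd = 1217 - 3p and supply is Qs = p + 182.
Equate the new curves: 1217 - 3p = p + 182, giving 1035 = 4p, p = 258.75, Q = 440.75.

440.75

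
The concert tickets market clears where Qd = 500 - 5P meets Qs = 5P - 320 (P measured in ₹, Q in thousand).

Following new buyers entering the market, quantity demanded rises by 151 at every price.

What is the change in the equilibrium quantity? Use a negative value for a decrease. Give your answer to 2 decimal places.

+75.50

Original equilibrium: 500 - 5P = 5P - 320 gives 820 = 10P, so P = 82 and Q = 90.
With the change applied: demand Qd = 651 - 5P, supply Qs = 5P - 320.
New equilibrium: 651 - 5P = 5P - 320 ⇒ 971 = 10P ⇒ P = 97.1, Q = 165.5.
ΔQ = 165.5 − 90 = +75.50.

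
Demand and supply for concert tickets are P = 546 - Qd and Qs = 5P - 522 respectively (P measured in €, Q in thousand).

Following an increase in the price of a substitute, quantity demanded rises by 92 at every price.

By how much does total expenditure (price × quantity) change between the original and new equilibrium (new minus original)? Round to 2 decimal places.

+20464.89

Before the shock: 546 - P = 5P - 522 ⇒ 1068 = 6P ⇒ P = 178, Q = 368.
The new curves are Qd = 638 - P (demand) and Qs = 5P - 522 (supply).
Setting them equal: 638 - P = 5P - 522 → 1160 = 6P, so P = 580/3 ≈ 193.3333 and Q = 1334/3 ≈ 444.6667.
Expenditure moves from 178×368 = 65504 to 193.3333×444.6667 = 85968.8889; change = +20464.89.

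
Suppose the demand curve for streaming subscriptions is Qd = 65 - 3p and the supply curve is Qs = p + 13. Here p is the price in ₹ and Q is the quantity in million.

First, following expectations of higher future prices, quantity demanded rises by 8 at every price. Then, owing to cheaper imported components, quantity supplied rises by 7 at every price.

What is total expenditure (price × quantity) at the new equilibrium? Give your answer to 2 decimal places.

440.56

Before the shock: 65 - 3p = p + 13 ⇒ 52 = 4p ⇒ p = 13, Q = 26.
The shock moves the curves to Qd = 73 - 3p and Qs = p + 20.
New equilibrium: 73 - 3p = p + 20 ⇒ 53 = 4p ⇒ p = 13.25, Q = 33.25.
New expenditure = 13.25 × 33.25 = 440.56.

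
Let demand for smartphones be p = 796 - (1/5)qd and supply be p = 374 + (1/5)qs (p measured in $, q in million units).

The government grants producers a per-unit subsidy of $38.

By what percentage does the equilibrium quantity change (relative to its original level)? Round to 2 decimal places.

Original equilibrium: 3980 - 5p = 5p - 1870 gives 5850 = 10p, so p = 585 and q = 1055.
Since sellers receive the price plus the subsidy, the effective supply curve becomes qs = 5p - 1680.
Clearing the new market: 3980 - 5p = 5p - 1680, so p = 566 and q = 1150.
%Δq = (1150 − 1055) / 1055 × 100 = +9.00%.

+9.00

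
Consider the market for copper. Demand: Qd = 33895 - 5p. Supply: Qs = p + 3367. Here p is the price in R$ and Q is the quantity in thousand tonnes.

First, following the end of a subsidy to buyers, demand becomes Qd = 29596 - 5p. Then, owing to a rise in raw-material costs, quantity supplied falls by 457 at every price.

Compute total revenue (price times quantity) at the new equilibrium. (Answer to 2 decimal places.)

Original equilibrium: 33895 - 5p = p + 3367 gives 30528 = 6p, so p = 5088 and Q = 8455.
The new curves are Qd = 29596 - 5p (demand) and Qs = p + 2910 (supply).
New equilibrium: 29596 - 5p = p + 2910 ⇒ 26686 = 6p ⇒ p = 13343/3 ≈ 4447.6667, Q = 22073/3 ≈ 7357.6667.
New expenditure = 4447.6667 × 7357.6667 = 32724448.78.

32724448.78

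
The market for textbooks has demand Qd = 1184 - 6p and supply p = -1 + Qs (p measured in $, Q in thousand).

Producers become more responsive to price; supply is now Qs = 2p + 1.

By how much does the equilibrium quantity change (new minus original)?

+126.75

Before the shock: 1184 - 6p = p + 1 ⇒ 1183 = 7p ⇒ p = 169, Q = 170.
The shock moves the curves to Qd = 1184 - 6p and Qs = 2p + 1.
Setting them equal: 1184 - 6p = 2p + 1 → 1183 = 8p, so p = 147.875 and Q = 296.75.
ΔQ = 296.75 − 170 = +126.75.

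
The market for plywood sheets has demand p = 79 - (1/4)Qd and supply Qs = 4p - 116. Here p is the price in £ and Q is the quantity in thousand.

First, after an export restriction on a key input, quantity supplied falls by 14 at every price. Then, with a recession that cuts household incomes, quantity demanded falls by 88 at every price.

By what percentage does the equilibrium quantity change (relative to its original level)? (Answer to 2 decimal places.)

-51.00

Original equilibrium: 316 - 4p = 4p - 116 gives 432 = 8p, so p = 54 and Q = 100.
With the change applied: demand Qd = 228 - 4p, supply Qs = 4p - 130.
Clearing the new market: 228 - 4p = 4p - 130, so p = 44.75 and Q = 49.
%ΔQ = (49 − 100) / 100 × 100 = -51.00%.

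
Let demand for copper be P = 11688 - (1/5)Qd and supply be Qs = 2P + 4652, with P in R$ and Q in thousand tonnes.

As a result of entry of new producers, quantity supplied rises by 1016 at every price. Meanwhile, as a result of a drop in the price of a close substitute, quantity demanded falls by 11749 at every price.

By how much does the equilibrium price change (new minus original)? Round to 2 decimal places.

Solve the original market: 58440 - 5P = 2P + 4652, hence P = 7684 and Q = 20020.
After the shift, demand is Qd = 46691 - 5P and supply is Qs = 2P + 5668.
Setting them equal: 46691 - 5P = 2P + 5668 → 41023 = 7P, so P = 41023/7 ≈ 5860.4286 and Q = 121722/7 ≈ 17388.8571.
ΔP = 5860.4286 − 7684 = -1823.57.

-1823.57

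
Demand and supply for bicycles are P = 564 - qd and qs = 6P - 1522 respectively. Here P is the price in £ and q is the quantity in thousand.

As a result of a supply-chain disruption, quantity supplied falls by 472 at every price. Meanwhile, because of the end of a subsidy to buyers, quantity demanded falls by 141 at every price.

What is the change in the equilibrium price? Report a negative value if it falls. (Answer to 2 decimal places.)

Original equilibrium: 564 - P = 6P - 1522 gives 2086 = 7P, so P = 298 and q = 266.
The new curves are qd = 423 - P (demand) and qs = 6P - 1994 (supply).
New equilibrium: 423 - P = 6P - 1994 ⇒ 2417 = 7P ⇒ P = 2417/7 ≈ 345.2857, q = 544/7 ≈ 77.7143.
ΔP = 345.2857 − 298 = +47.29.

+47.29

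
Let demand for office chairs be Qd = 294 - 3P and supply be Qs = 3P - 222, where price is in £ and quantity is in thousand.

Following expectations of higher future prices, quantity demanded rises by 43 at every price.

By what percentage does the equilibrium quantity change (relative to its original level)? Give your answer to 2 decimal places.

Solve the original market: 294 - 3P = 3P - 222, hence P = 86 and Q = 36.
The shock moves the curves to Qd = 337 - 3P and Qs = 3P - 222.
Setting them equal: 337 - 3P = 3P - 222 → 559 = 6P, so P = 559/6 ≈ 93.1667 and Q = 57.5.
%ΔQ = (57.5 − 36) / 36 × 100 = +59.72%.

+59.72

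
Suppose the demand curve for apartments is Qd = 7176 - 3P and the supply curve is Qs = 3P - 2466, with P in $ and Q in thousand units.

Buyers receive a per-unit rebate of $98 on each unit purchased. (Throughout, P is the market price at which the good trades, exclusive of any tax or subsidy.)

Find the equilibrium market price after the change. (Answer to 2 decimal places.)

Initially, 7176 - 3P = 3P - 2466, so 9642 = 6P and P = 1607, Q = 2355.
Since buyers' out-of-pocket price is the market price minus the rebate, the effective demand curve becomes Qd = 7470 - 3P.
New equilibrium: 7470 - 3P = 3P - 2466 ⇒ 9936 = 6P ⇒ P = 1656, Q = 2502.

1656.00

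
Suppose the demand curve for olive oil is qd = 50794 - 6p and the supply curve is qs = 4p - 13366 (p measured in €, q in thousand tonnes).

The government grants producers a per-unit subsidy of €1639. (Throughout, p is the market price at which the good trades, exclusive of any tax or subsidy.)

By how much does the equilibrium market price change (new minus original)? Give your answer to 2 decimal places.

Solve the original market: 50794 - 6p = 4p - 13366, hence p = 6416 and q = 12298.
Since sellers receive the price plus the subsidy, the effective supply curve becomes qs = 4p - 6810.
Equate the new curves: 50794 - 6p = 4p - 6810, giving 57604 = 10p, p = 5760.4, q = 16231.6.
Δp = 5760.4 − 6416 = -655.60.

-655.60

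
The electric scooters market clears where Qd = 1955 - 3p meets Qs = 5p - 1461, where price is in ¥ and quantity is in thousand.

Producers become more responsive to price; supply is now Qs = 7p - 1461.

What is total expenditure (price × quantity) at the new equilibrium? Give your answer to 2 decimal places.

317756.32

Solve the original market: 1955 - 3p = 5p - 1461, hence p = 427 and Q = 674.
With the change applied: demand Qd = 1955 - 3p, supply Qs = 7p - 1461.
New equilibrium: 1955 - 3p = 7p - 1461 ⇒ 3416 = 10p ⇒ p = 341.6, Q = 930.2.
New expenditure = 341.6 × 930.2 = 317756.32.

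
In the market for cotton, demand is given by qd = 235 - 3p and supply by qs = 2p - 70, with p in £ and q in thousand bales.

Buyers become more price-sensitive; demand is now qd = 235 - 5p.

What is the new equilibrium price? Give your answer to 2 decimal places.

Original equilibrium: 235 - 3p = 2p - 70 gives 305 = 5p, so p = 61 and q = 52.
The shock moves the curves to qd = 235 - 5p and qs = 2p - 70.
Setting them equal: 235 - 5p = 2p - 70 → 305 = 7p, so p = 305/7 ≈ 43.5714 and q = 120/7 ≈ 17.1429.

43.57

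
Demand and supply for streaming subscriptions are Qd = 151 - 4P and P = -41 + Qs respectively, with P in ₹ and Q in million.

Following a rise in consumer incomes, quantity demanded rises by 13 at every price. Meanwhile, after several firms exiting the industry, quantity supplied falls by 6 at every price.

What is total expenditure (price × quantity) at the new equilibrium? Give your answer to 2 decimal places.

Original equilibrium: 151 - 4P = P + 41 gives 110 = 5P, so P = 22 and Q = 63.
The new curves are Qd = 164 - 4P (demand) and Qs = P + 35 (supply).
Equate the new curves: 164 - 4P = P + 35, giving 129 = 5P, P = 25.8, Q = 60.8.
New expenditure = 25.8 × 60.8 = 1568.64.

1568.64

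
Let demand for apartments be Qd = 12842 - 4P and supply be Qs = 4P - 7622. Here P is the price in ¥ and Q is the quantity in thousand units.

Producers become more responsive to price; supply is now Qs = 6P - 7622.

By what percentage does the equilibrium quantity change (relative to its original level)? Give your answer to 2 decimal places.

Original equilibrium: 12842 - 4P = 4P - 7622 gives 20464 = 8P, so P = 2558 and Q = 2610.
With the change applied: demand Qd = 12842 - 4P, supply Qs = 6P - 7622.
Clearing the new market: 12842 - 4P = 6P - 7622, so P = 2046.4 and Q = 4656.4.
%ΔQ = (4656.4 − 2610) / 2610 × 100 = +78.41%.

+78.41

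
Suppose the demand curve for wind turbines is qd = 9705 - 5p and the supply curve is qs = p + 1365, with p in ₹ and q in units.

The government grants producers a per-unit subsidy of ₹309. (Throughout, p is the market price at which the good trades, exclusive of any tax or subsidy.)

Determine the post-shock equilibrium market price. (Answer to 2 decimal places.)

Original equilibrium: 9705 - 5p = p + 1365 gives 8340 = 6p, so p = 1390 and q = 2755.
Since sellers receive the price plus the subsidy, the effective supply curve becomes qs = p + 1674.
Setting them equal: 9705 - 5p = p + 1674 → 8031 = 6p, so p = 1338.5 and q = 3012.5.

1338.50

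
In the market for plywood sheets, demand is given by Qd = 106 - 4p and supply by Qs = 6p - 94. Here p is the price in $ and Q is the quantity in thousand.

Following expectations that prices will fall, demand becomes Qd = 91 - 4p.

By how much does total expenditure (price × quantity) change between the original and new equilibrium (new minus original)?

Original equilibrium: 106 - 4p = 6p - 94 gives 200 = 10p, so p = 20 and Q = 26.
The new curves are Qd = 91 - 4p (demand) and Qs = 6p - 94 (supply).
Clearing the new market: 91 - 4p = 6p - 94, so p = 18.5 and Q = 17.
Expenditure moves from 20×26 = 520 to 18.5×17 = 314.5; change = -205.5.

-205.5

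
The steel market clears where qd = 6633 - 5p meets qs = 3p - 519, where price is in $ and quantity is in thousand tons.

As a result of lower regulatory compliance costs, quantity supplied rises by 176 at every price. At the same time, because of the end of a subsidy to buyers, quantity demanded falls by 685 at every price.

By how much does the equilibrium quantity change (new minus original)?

Original equilibrium: 6633 - 5p = 3p - 519 gives 7152 = 8p, so p = 894 and q = 2163.
After the shift, demand is qd = 5948 - 5p and supply is qs = 3p - 343.
Clearing the new market: 5948 - 5p = 3p - 343, so p = 786.375 and q = 2016.125.
Δq = 2016.125 − 2163 = -146.875.

-146.875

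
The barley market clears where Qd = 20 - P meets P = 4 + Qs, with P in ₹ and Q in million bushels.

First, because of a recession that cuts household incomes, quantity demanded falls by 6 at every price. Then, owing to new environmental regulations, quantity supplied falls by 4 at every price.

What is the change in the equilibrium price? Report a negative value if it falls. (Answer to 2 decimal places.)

Before the shock: 20 - P = P - 4 ⇒ 24 = 2P ⇒ P = 12, Q = 8.
After the shift, demand is Qd = 14 - P and supply is Qs = P - 8.
Clearing the new market: 14 - P = P - 8, so P = 11 and Q = 3.
ΔP = 11 − 12 = -1.00.

-1.00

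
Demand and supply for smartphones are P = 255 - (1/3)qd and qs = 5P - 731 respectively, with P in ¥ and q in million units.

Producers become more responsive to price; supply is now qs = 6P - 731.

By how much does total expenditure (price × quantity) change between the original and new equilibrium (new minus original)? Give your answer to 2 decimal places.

+6122.52

Solve the original market: 765 - 3P = 5P - 731, hence P = 187 and q = 204.
After the shift, demand is qd = 765 - 3P and supply is qs = 6P - 731.
Clearing the new market: 765 - 3P = 6P - 731, so P = 1496/9 ≈ 166.2222 and q = 799/3 ≈ 266.3333.
Expenditure moves from 187×204 = 38148 to 166.2222×266.3333 = 44270.5185; change = +6122.52.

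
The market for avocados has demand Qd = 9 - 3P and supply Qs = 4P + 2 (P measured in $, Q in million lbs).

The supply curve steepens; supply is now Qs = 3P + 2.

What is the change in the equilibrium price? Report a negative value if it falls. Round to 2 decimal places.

Before the shock: 9 - 3P = 4P + 2 ⇒ 7 = 7P ⇒ P = 1, Q = 6.
The new curves are Qd = 9 - 3P (demand) and Qs = 3P + 2 (supply).
Setting them equal: 9 - 3P = 3P + 2 → 7 = 6P, so P = 7/6 ≈ 1.1667 and Q = 5.5.
ΔP = 1.1667 − 1 = +0.17.

+0.17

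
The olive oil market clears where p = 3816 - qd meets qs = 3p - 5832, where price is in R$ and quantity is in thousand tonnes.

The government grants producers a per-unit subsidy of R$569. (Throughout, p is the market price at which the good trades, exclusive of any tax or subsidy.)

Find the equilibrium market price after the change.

1985.25

Before the shock: 3816 - p = 3p - 5832 ⇒ 9648 = 4p ⇒ p = 2412, q = 1404.
Since sellers receive the price plus the subsidy, the effective supply curve becomes qs = 3p - 4125.
New equilibrium: 3816 - p = 3p - 4125 ⇒ 7941 = 4p ⇒ p = 1985.25, q = 1830.75.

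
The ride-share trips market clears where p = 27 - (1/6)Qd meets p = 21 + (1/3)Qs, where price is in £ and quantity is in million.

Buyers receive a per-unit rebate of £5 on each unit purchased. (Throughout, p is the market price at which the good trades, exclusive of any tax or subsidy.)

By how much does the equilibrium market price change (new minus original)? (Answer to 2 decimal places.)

Before the shock: 162 - 6p = 3p - 63 ⇒ 225 = 9p ⇒ p = 25, Q = 12.
Since buyers' out-of-pocket price is the market price minus the rebate, the effective demand curve becomes Qd = 192 - 6p.
Equate the new curves: 192 - 6p = 3p - 63, giving 255 = 9p, p = 85/3 ≈ 28.3333, Q = 22.
Δp = 28.3333 − 25 = +3.33.

+3.33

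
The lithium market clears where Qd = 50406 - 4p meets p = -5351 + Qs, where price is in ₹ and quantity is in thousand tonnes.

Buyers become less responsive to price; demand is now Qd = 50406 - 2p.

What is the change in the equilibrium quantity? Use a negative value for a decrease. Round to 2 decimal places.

+6007.33

Before the shock: 50406 - 4p = p + 5351 ⇒ 45055 = 5p ⇒ p = 9011, Q = 14362.
The new curves are Qd = 50406 - 2p (demand) and Qs = p + 5351 (supply).
New equilibrium: 50406 - 2p = p + 5351 ⇒ 45055 = 3p ⇒ p = 45055/3 ≈ 15018.3333, Q = 61108/3 ≈ 20369.3333.
ΔQ = 20369.3333 − 14362 = +6007.33.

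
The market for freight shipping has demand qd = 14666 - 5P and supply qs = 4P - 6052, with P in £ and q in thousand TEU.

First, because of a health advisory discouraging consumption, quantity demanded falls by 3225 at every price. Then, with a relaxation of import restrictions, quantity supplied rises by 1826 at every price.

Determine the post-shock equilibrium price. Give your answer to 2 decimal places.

Solve the original market: 14666 - 5P = 4P - 6052, hence P = 2302 and q = 3156.
After the shift, demand is qd = 11441 - 5P and supply is qs = 4P - 4226.
Clearing the new market: 11441 - 5P = 4P - 4226, so P = 15667/9 ≈ 1740.7778 and q = 24634/9 ≈ 2737.1111.

1740.78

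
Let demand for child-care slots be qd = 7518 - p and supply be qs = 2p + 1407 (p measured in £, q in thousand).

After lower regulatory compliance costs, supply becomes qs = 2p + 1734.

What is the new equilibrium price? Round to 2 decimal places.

Original equilibrium: 7518 - p = 2p + 1407 gives 6111 = 3p, so p = 2037 and q = 5481.
With the change applied: demand qd = 7518 - p, supply qs = 2p + 1734.
Equate the new curves: 7518 - p = 2p + 1734, giving 5784 = 3p, p = 1928, q = 5590.

1928.00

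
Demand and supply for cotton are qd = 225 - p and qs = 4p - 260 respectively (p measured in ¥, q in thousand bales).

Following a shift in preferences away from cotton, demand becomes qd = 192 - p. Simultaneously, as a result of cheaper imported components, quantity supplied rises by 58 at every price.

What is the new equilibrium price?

78.8

Original equilibrium: 225 - p = 4p - 260 gives 485 = 5p, so p = 97 and q = 128.
With the change applied: demand qd = 192 - p, supply qs = 4p - 202.
Setting them equal: 192 - p = 4p - 202 → 394 = 5p, so p = 78.8 and q = 113.2.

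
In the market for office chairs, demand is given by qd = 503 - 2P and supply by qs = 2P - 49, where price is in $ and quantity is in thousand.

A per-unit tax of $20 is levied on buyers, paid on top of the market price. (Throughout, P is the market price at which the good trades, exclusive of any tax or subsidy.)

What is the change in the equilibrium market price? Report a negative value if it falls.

Before the shock: 503 - 2P = 2P - 49 ⇒ 552 = 4P ⇒ P = 138, q = 227.
Since buyers pay the price plus the tax, the effective demand curve becomes qd = 463 - 2P.
New equilibrium: 463 - 2P = 2P - 49 ⇒ 512 = 4P ⇒ P = 128, q = 207.
ΔP = 128 − 138 = -10.

-10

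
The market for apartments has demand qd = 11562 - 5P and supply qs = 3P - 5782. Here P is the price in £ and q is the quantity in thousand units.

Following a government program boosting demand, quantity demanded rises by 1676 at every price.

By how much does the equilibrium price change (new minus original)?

Before the shock: 11562 - 5P = 3P - 5782 ⇒ 17344 = 8P ⇒ P = 2168, q = 722.
With the change applied: demand qd = 13238 - 5P, supply qs = 3P - 5782.
New equilibrium: 13238 - 5P = 3P - 5782 ⇒ 19020 = 8P ⇒ P = 2377.5, q = 1350.5.
ΔP = 2377.5 − 2168 = +209.5.

+209.5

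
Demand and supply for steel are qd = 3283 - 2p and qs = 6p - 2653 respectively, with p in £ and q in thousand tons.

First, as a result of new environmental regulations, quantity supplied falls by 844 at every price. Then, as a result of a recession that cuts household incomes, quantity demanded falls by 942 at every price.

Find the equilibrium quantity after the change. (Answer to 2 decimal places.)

Solve the original market: 3283 - 2p = 6p - 2653, hence p = 742 and q = 1799.
After the shift, demand is qd = 2341 - 2p and supply is qs = 6p - 3497.
Setting them equal: 2341 - 2p = 6p - 3497 → 5838 = 8p, so p = 729.75 and q = 881.5.

881.50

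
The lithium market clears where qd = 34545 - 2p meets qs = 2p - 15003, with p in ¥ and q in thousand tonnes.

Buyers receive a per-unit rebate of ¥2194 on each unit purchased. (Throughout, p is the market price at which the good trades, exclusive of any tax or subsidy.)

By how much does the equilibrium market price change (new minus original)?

+1097

Original equilibrium: 34545 - 2p = 2p - 15003 gives 49548 = 4p, so p = 12387 and q = 9771.
Since buyers' out-of-pocket price is the market price minus the rebate, the effective demand curve becomes qd = 38933 - 2p.
Clearing the new market: 38933 - 2p = 2p - 15003, so p = 13484 and q = 11965.
Δp = 13484 − 12387 = +1097.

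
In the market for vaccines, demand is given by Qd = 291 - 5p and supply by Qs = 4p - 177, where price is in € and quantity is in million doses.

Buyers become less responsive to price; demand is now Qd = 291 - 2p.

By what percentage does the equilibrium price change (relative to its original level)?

+50

Before the shock: 291 - 5p = 4p - 177 ⇒ 468 = 9p ⇒ p = 52, Q = 31.
With the change applied: demand Qd = 291 - 2p, supply Qs = 4p - 177.
Clearing the new market: 291 - 2p = 4p - 177, so p = 78 and Q = 135.
%Δp = (78 − 52) / 52 × 100 = +50%.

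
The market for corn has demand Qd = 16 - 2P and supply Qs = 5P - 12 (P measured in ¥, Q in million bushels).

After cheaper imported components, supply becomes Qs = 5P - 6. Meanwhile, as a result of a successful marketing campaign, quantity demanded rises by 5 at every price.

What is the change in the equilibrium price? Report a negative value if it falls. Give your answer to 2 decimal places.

Initially, 16 - 2P = 5P - 12, so 28 = 7P and P = 4, Q = 8.
After the shift, demand is Qd = 21 - 2P and supply is Qs = 5P - 6.
Clearing the new market: 21 - 2P = 5P - 6, so P = 27/7 ≈ 3.8571 and Q = 93/7 ≈ 13.2857.
ΔP = 3.8571 − 4 = -0.14.

-0.14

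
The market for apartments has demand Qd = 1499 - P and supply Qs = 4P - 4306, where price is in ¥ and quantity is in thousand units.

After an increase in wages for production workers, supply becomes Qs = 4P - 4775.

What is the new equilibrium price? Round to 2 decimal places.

1254.80

Original equilibrium: 1499 - P = 4P - 4306 gives 5805 = 5P, so P = 1161 and Q = 338.
After the shift, demand is Qd = 1499 - P and supply is Qs = 4P - 4775.
Setting them equal: 1499 - P = 4P - 4775 → 6274 = 5P, so P = 1254.8 and Q = 244.2.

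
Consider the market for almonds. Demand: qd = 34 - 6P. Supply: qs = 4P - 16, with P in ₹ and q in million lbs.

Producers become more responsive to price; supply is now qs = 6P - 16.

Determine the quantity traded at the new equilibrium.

9

Before the shock: 34 - 6P = 4P - 16 ⇒ 50 = 10P ⇒ P = 5, q = 4.
With the change applied: demand qd = 34 - 6P, supply qs = 6P - 16.
Setting them equal: 34 - 6P = 6P - 16 → 50 = 12P, so P = 25/6 ≈ 4.1667 and q = 9.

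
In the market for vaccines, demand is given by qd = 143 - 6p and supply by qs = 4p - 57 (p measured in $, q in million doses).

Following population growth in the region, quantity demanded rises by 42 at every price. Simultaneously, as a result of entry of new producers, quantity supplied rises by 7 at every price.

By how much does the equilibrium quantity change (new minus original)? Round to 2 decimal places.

Initially, 143 - 6p = 4p - 57, so 200 = 10p and p = 20, q = 23.
After the shift, demand is qd = 185 - 6p and supply is qs = 4p - 50.
Setting them equal: 185 - 6p = 4p - 50 → 235 = 10p, so p = 23.5 and q = 44.
Δq = 44 − 23 = +21.00.

+21.00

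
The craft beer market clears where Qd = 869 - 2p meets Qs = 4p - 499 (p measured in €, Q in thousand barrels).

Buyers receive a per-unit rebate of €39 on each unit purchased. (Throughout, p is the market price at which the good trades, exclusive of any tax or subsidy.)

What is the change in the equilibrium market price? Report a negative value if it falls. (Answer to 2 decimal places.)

+13.00

Before the shock: 869 - 2p = 4p - 499 ⇒ 1368 = 6p ⇒ p = 228, Q = 413.
Since buyers' out-of-pocket price is the market price minus the rebate, the effective demand curve becomes Qd = 947 - 2p.
Clearing the new market: 947 - 2p = 4p - 499, so p = 241 and Q = 465.
Δp = 241 − 228 = +13.00.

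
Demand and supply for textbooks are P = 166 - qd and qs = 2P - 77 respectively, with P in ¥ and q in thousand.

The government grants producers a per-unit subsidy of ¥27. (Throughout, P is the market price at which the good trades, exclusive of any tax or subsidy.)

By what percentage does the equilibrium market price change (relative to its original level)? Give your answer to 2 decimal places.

Solve the original market: 166 - P = 2P - 77, hence P = 81 and q = 85.
Since sellers receive the price plus the subsidy, the effective supply curve becomes qs = 2P - 23.
Equate the new curves: 166 - P = 2P - 23, giving 189 = 3P, P = 63, q = 103.
%ΔP = (63 − 81) / 81 × 100 = -22.22%.

-22.22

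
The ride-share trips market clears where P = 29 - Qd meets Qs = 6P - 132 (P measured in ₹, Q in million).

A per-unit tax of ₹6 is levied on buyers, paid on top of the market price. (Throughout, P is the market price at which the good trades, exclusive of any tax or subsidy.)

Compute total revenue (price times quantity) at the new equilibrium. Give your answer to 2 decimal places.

Original equilibrium: 29 - P = 6P - 132 gives 161 = 7P, so P = 23 and Q = 6.
Since buyers pay the price plus the tax, the effective demand curve becomes Qd = 23 - P.
Setting them equal: 23 - P = 6P - 132 → 155 = 7P, so P = 155/7 ≈ 22.1429 and Q = 6/7 ≈ 0.8571.
New expenditure = 22.1429 × 0.8571 = 18.98.

18.98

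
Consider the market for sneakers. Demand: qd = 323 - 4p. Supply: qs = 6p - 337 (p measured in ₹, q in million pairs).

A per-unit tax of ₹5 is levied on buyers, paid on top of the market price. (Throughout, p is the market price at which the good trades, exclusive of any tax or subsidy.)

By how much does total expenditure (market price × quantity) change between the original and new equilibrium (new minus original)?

Original equilibrium: 323 - 4p = 6p - 337 gives 660 = 10p, so p = 66 and q = 59.
Since buyers pay the price plus the tax, the effective demand curve becomes qd = 303 - 4p.
Setting them equal: 303 - 4p = 6p - 337 → 640 = 10p, so p = 64 and q = 47.
Expenditure moves from 66×59 = 3894 to 64×47 = 3008; change = -886.

-886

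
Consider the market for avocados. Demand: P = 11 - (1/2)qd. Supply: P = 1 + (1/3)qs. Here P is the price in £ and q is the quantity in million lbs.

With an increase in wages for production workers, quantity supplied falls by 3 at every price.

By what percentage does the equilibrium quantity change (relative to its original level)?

Initially, 22 - 2P = 3P - 3, so 25 = 5P and P = 5, q = 12.
The new curves are qd = 22 - 2P (demand) and qs = 3P - 6 (supply).
Setting them equal: 22 - 2P = 3P - 6 → 28 = 5P, so P = 5.6 and q = 10.8.
%Δq = (10.8 − 12) / 12 × 100 = -10%.

-10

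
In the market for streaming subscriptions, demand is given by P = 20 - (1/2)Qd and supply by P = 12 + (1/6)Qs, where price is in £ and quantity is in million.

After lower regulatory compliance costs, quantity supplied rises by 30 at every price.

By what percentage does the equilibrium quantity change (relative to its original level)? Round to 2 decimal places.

Original equilibrium: 40 - 2P = 6P - 72 gives 112 = 8P, so P = 14 and Q = 12.
The shock moves the curves to Qd = 40 - 2P and Qs = 6P - 42.
Clearing the new market: 40 - 2P = 6P - 42, so P = 10.25 and Q = 19.5.
%ΔQ = (19.5 − 12) / 12 × 100 = +62.50%.

+62.50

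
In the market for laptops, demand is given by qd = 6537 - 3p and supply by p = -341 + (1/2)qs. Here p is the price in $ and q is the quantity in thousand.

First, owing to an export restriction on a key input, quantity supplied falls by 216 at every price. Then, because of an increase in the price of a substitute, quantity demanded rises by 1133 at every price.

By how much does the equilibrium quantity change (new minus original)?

+323.6

Initially, 6537 - 3p = 2p + 682, so 5855 = 5p and p = 1171, q = 3024.
After the shift, demand is qd = 7670 - 3p and supply is qs = 2p + 466.
Clearing the new market: 7670 - 3p = 2p + 466, so p = 1440.8 and q = 3347.6.
Δq = 3347.6 − 3024 = +323.6.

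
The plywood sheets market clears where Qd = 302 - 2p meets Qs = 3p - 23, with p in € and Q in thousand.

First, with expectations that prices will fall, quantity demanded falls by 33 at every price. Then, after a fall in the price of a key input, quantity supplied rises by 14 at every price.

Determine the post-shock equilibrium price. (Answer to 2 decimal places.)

55.60

Solve the original market: 302 - 2p = 3p - 23, hence p = 65 and Q = 172.
The shock moves the curves to Qd = 269 - 2p and Qs = 3p - 9.
Setting them equal: 269 - 2p = 3p - 9 → 278 = 5p, so p = 55.6 and Q = 157.8.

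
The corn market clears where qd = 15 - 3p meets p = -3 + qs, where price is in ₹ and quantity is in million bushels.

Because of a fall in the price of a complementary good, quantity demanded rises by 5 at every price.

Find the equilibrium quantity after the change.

7.25

Before the shock: 15 - 3p = p + 3 ⇒ 12 = 4p ⇒ p = 3, q = 6.
After the shift, demand is qd = 20 - 3p and supply is qs = p + 3.
Equate the new curves: 20 - 3p = p + 3, giving 17 = 4p, p = 4.25, q = 7.25.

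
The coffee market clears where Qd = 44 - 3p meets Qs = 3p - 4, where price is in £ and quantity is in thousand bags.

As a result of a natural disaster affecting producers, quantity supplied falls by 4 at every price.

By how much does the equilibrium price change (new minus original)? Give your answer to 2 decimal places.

Solve the original market: 44 - 3p = 3p - 4, hence p = 8 and Q = 20.
The new curves are Qd = 44 - 3p (demand) and Qs = 3p - 8 (supply).
Equate the new curves: 44 - 3p = 3p - 8, giving 52 = 6p, p = 26/3 ≈ 8.6667, Q = 18.
Δp = 8.6667 − 8 = +0.67.

+0.67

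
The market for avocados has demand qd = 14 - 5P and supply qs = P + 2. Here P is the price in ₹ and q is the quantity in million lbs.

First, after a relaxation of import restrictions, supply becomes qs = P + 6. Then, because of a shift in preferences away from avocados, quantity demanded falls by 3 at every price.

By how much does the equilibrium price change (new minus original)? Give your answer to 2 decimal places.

-1.17

Initially, 14 - 5P = P + 2, so 12 = 6P and P = 2, q = 4.
With the change applied: demand qd = 11 - 5P, supply qs = P + 6.
Setting them equal: 11 - 5P = P + 6 → 5 = 6P, so P = 5/6 ≈ 0.8333 and q = 41/6 ≈ 6.8333.
ΔP = 0.8333 − 2 = -1.17.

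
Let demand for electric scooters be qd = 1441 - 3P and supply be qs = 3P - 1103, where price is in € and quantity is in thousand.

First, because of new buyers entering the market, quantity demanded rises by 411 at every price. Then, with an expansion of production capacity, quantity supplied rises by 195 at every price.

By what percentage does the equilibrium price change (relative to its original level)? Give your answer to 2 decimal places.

Initially, 1441 - 3P = 3P - 1103, so 2544 = 6P and P = 424, q = 169.
With the change applied: demand qd = 1852 - 3P, supply qs = 3P - 908.
New equilibrium: 1852 - 3P = 3P - 908 ⇒ 2760 = 6P ⇒ P = 460, q = 472.
%ΔP = (460 − 424) / 424 × 100 = +8.49%.

+8.49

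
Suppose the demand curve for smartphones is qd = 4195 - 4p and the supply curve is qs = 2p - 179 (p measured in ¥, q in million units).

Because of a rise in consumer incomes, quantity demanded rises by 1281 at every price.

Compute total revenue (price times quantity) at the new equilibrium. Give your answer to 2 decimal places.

1607905.00

Before the shock: 4195 - 4p = 2p - 179 ⇒ 4374 = 6p ⇒ p = 729, q = 1279.
The new curves are qd = 5476 - 4p (demand) and qs = 2p - 179 (supply).
Clearing the new market: 5476 - 4p = 2p - 179, so p = 942.5 and q = 1706.
New expenditure = 942.5 × 1706 = 1607905.00.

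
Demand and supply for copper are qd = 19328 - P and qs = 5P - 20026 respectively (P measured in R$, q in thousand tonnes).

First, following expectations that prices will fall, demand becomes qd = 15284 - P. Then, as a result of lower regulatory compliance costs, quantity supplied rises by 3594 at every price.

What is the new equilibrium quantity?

9998

Solve the original market: 19328 - P = 5P - 20026, hence P = 6559 and q = 12769.
The shock moves the curves to qd = 15284 - P and qs = 5P - 16432.
Setting them equal: 15284 - P = 5P - 16432 → 31716 = 6P, so P = 5286 and q = 9998.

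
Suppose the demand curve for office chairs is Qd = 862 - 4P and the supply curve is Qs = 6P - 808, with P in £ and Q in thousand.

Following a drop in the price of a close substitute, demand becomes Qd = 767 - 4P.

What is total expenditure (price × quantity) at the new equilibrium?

Initially, 862 - 4P = 6P - 808, so 1670 = 10P and P = 167, Q = 194.
After the shift, demand is Qd = 767 - 4P and supply is Qs = 6P - 808.
Clearing the new market: 767 - 4P = 6P - 808, so P = 157.5 and Q = 137.
New expenditure = 157.5 × 137 = 21577.5.

21577.5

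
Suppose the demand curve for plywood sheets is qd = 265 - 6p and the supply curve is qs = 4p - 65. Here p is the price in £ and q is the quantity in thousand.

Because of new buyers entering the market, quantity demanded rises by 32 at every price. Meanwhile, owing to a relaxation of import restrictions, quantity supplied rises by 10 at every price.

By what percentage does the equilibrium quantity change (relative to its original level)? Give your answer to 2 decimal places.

Before the shock: 265 - 6p = 4p - 65 ⇒ 330 = 10p ⇒ p = 33, q = 67.
With the change applied: demand qd = 297 - 6p, supply qs = 4p - 55.
Setting them equal: 297 - 6p = 4p - 55 → 352 = 10p, so p = 35.2 and q = 85.8.
%Δq = (85.8 − 67) / 67 × 100 = +28.06%.

+28.06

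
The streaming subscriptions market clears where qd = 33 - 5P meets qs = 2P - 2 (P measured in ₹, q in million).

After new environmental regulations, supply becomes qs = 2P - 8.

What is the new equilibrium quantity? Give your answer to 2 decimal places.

3.71

Solve the original market: 33 - 5P = 2P - 2, hence P = 5 and q = 8.
With the change applied: demand qd = 33 - 5P, supply qs = 2P - 8.
Equate the new curves: 33 - 5P = 2P - 8, giving 41 = 7P, P = 41/7 ≈ 5.8571, q = 26/7 ≈ 3.7143.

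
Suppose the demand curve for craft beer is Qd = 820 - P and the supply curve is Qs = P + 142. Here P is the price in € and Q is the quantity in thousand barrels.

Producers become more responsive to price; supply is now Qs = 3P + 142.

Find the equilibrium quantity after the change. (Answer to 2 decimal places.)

650.50

Before the shock: 820 - P = P + 142 ⇒ 678 = 2P ⇒ P = 339, Q = 481.
The shock moves the curves to Qd = 820 - P and Qs = 3P + 142.
Clearing the new market: 820 - P = 3P + 142, so P = 169.5 and Q = 650.5.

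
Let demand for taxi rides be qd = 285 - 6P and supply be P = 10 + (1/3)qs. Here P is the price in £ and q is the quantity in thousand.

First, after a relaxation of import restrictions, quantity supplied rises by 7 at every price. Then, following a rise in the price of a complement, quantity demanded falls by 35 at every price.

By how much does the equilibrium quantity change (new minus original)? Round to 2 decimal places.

Initially, 285 - 6P = 3P - 30, so 315 = 9P and P = 35, q = 75.
The shock moves the curves to qd = 250 - 6P and qs = 3P - 23.
Equate the new curves: 250 - 6P = 3P - 23, giving 273 = 9P, P = 91/3 ≈ 30.3333, q = 68.
Δq = 68 − 75 = -7.00.

-7.00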